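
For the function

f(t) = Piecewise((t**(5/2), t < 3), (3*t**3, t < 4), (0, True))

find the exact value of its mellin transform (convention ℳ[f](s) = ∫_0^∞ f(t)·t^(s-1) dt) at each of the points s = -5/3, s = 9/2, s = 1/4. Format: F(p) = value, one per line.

the 2 pieces separated at 3 each add one integral
on [0, 3): add ∫ t**(5/2)·t^(s-1) dt
the [3, 4) slice contributes ∫ 3*t**3·t^(s-1) dt

F(-5/3) = -27*3**(1/3)/4 + 6*3**(5/6)/5 + 9*2**(2/3)
F(9/2) = 469687/35 - 4374*sqrt(3)/5
F(1/4) = -324*3**(1/4)/13 + 36*3**(3/4)/11 + 768*sqrt(2)/13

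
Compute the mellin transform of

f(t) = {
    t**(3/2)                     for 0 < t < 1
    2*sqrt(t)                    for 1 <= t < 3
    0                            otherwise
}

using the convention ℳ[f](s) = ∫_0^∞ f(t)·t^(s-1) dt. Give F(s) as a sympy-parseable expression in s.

summing 2 kernel integrals split by 1 yields ℳ[f](s)
∫ t**(3/2)·t^(s-1) over [0, 1)
between 1 and 3 the integrand is 2*sqrt(t)·t^(s-1)

(4*sqrt(3)*3**s*(2*s + 3) - 4*s - 10)/((2*s + 1)*(2*s + 3))
  Re(s) > -3/2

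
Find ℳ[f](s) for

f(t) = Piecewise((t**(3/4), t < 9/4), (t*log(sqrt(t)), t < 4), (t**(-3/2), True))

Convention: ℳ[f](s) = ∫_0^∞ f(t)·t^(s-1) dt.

the shared t-power comes off first: t**(1/4) on [0, 9/4); sqrt(t)*log(sqrt(t)) on [9/4, 4); t**(-2) on [4, ∞)
peel off the power substitution: sqrt(t) on [0, 3/2); t*log(t) on [3/2, 2); t**(-4) on [2, ∞)
split f at 9/4, 4: ℳ[f](s) collects 3 kernel integrals
over [0, 9/4), the kernel integral of t**(3/4) enters the sum
piece [9/4, 4): integrate t*log(sqrt(t)) against the kernel
segment 4 to ∞ holds t**(-3/2); add its integral

(32*16**s*(2*s - 3)*(2*s + 1)*(4*s + 3)*log(2) + 32*16**s*(2*s - 3)*(4*s + 3)*log(2) - 16**s*(4*s + 3)*(4*s + (2*s + 1)**2 + 3) - 32*2**(4*s)*(2*s - 3)*(4*s + 3) + 18*3**(2*s)*(2*s - 3)*(4*s + 3) + 12*3**(2*s)*sqrt(6)*(2*s - 3)*(4*s + (2*s + 1)**2 + 3) + 9**s*(2*s - 3)*(2*s + 1)*(4*s + 3)*(-18*log(3) + 18*log(2)) + 9**s*(2*s - 3)*(4*s + 3)*(-18*log(3) + 18*log(2)))/(4*2**(2*s)*(2*s - 3)*(4*s + 3)*(4*s + (2*s + 1)**2 + 3))
  -3/4 < Re(s) < 3/2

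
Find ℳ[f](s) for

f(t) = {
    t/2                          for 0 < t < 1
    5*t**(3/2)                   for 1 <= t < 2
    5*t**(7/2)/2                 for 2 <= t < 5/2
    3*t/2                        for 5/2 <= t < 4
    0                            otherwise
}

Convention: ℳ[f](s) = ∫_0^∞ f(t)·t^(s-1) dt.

(20*2**(s + 3/2)*(s + 1)*(2*s + 7) - 10*2**(s + 7/2)*(s + 1)*(2*s + 3) + 3*4**(s + 1)*(2*s + 3)*(2*s + 7) - 3*(5/2)**(s + 1)*(2*s + 3)*(2*s + 7) + 10*(5/2)**(s + 7/2)*(s + 1)*(2*s + 3) - 20*(s + 1)*(2*s + 7) + (2*s + 3)*(2*s + 7))/(2*(s + 1)*(2*s + 3)*(2*s + 7))
  Re(s) > -1

split f at 1, 2, 5/2: ℳ[f](s) collects 4 kernel integrals
∫ t/2·t^(s-1) over [0, 1)
for t in [1, 2): the term is ∫ 5*t**(3/2)·t^(s-1)
segment 2 to 5/2 holds 5*t**(7/2)/2; add its integral
the [5/2, 4) slice contributes ∫ 3*t/2·t^(s-1) dt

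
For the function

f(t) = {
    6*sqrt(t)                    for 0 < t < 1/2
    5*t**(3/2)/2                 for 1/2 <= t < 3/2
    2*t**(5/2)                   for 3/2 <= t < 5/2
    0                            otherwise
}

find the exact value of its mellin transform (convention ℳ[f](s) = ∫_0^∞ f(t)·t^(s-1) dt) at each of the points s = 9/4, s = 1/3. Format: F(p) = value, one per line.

F(9/4) = 2**(1/4)*(297*3**(3/4) + 1159 + 41250*5**(3/4))/5016
F(1/3) = 3*2**(1/6)*(285*3**(5/6) + 4063 + 2750*5**(5/6))/3740

decompose at 1/2, 3/2; ℳ[f](s) sums the 3 pieces' integrals
between 0 and 1/2 the integrand is 6*sqrt(t)·t^(s-1)
over [1/2, 3/2), the kernel integral of 5*t**(3/2)/2 enters the sum
segment 3/2 to 5/2 holds 2*t**(5/2); add its integral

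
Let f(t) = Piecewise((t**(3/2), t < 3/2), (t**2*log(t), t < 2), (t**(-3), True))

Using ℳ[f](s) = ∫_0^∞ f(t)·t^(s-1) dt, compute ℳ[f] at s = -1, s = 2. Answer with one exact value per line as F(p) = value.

F(-1) = -31/64 + log(8*sqrt(6)/9) + sqrt(6)
F(2) = -81*log(3)/64 - 47/256 + 27*sqrt(6)/56 + 337*log(2)/64

undo the shared t-power: sqrt(t) on [0, 3/2); t*log(t) on [3/2, 2); t**(-4) on [2, ∞)
f breaks at 3/2, 2 into 3 integrals to sum
between 0 and 3/2 the integrand is t**(3/2)·t^(s-1)
on [3/2, 2): add ∫ t**2*log(t)·t^(s-1) dt
on [2, ∞): add ∫ t**(-3)·t^(s-1) dt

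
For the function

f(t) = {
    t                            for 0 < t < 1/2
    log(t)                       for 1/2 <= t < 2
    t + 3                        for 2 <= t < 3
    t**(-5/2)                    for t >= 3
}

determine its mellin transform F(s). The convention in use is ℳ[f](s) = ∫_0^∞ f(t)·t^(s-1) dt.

(-270*2**(2*s)*s**2*(2*s - 5) + 54*2**(2*s)*s*(s + 1)*(2*s - 5)*log(2) - 162*2**(2*s)*s*(2*s - 5) - 54*2**(2*s)*(s + 1)*(2*s - 5) - 4*sqrt(3)*6**s*s**2*(s + 1) + 324*6**s*s**2*(2*s - 5) + 162*6**s*s*(2*s - 5) + 27*s**2*(2*s - 5) + 54*s*(s + 1)*(2*s - 5)*log(2) + (2*s - 5)*(54*s + 54))/(54*2**s*s**2*(s + 1)*(2*s - 5))
  -1 < Re(s) < 5/2

summing 4 kernel integrals split by 1/2, 2, 3 yields ℳ[f](s)
on [0, 1/2): add ∫ t·t^(s-1) dt
on [1/2, 2) integrate f = log(t) against the kernel
for t in [2, 3): the term is ∫ (t + 3)·t^(s-1)
on [3, ∞) integrate f = t**(-5/2) against the kernel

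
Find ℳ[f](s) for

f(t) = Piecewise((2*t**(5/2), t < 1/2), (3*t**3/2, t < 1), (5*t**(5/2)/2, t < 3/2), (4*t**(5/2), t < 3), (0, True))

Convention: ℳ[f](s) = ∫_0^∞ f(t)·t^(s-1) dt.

decompose at 1/2, 1, 3/2; ℳ[f](s) sums the 4 pieces' integrals
between 0 and 1/2 the integrand is 2*t**(5/2)·t^(s-1)
∫ 3*t**3/2·t^(s-1) over [1/2, 1)
over [1, 3/2), the kernel integral of 5*t**(5/2)/2 enters the sum
between 3/2 and 3 the integrand is 4*t**(5/2)·t^(s-1)

(-3*2**(-s - 3)*(2*s + 5) + 8*2**(-s - 5/2)*(s + 3) + 16*3**(s + 5/2)*(s + 3) - 6*(3/2)**(s + 5/2)*(s + 3) - 4*s - 15)/(2*(s + 3)*(2*s + 5))
  Re(s) > -5/2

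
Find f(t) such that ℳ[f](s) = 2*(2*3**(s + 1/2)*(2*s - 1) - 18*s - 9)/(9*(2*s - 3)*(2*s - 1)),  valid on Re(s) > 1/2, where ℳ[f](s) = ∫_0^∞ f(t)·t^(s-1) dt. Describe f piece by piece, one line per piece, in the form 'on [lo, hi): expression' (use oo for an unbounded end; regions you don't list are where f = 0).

on [0, 1): 1/sqrt(t)
on [1, 3): 2/t**(3/2)

strip the shared t-power: sqrt(t) on [0, 1); 2/sqrt(t) on [1, 3)
strip the shared t-power: t**(3/2) on [0, 1); 2*sqrt(t) on [1, 3)
the 2 pieces separated at 1 each add one integral
on [0, 1) integrate f = 1/sqrt(t) against the kernel
for t in [1, 3): the term is ∫ 2/t**(3/2)·t^(s-1)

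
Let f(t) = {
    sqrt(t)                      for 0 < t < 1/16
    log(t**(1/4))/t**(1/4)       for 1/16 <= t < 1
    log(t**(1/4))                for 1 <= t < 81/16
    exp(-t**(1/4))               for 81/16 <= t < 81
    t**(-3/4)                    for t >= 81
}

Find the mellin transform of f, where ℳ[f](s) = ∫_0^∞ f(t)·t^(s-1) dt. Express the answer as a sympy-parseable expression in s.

peel off the power substitution: t on [0, 1/4); log(sqrt(t))/sqrt(t) on [1/4, 1); log(sqrt(t)) on [1, 9/4); …
undo the power substitution: t**2 on [0, 1/2); log(t)/t on [1/2, 1); log(t) on [1, 3/2); …
along the cuts 1/16, 1, 81/16, 81, ℳ[f](s) splits into 5 integrals
between 0 and 1/16 the integrand is sqrt(t)·t^(s-1)
[1/16, 1) adds the kernel integral of log(t**(1/4))/t**(1/4)
over [1, 81/16), the kernel integral of log(t**(1/4)) enters the sum
on [81/16, 81): add ∫ exp(-t**(1/4))·t^(s-1) dt
∫ t**(-3/4)·t^(s-1) over [81, ∞)

(1728*2**(4*s)*s**2*(4*s - 3)*(4*s + 2)*(16*s**2 - 8*s + 1)*uppergamma(4*s, 3/2) - 1728*2**(4*s)*s**2*(4*s - 3)*(4*s + 2)*(16*s**2 - 8*s + 1)*uppergamma(4*s, 3) - 1728*2**(4*s)*s**2*(4*s - 3)*(4*s + 2) + 108*2**(4*s)*(4*s - 3)*(4*s + 2)*(16*s**2 - 8*s + 1) - 432*3**(4*s)*s*(4*s - 3)*(4*s + 2)*(16*s**2 - 8*s + 1)*log(2) + 432*3**(4*s)*s*(4*s - 3)*(4*s + 2)*(16*s**2 - 8*s + 1)*log(3) - 108*3**(4*s)*(4*s - 3)*(4*s + 2)*(16*s**2 - 8*s + 1) - 64*6**(4*s)*s**2*(4*s + 2)*(16*s**2 - 8*s + 1) + 13824*s**3*(4*s - 3)*(4*s + 2)*log(2) - 3456*s**2*(4*s - 3)*(4*s + 2)*log(2) + 3456*s**2*(4*s - 3)*(4*s + 2) + 432*s**2*(4*s - 3)*(16*s**2 - 8*s + 1))/(432*2**(4*s)*s**2*(4*s - 3)*(4*s + 2)*(16*s**2 - 8*s + 1))
  -1/2 < Re(s) < 3/4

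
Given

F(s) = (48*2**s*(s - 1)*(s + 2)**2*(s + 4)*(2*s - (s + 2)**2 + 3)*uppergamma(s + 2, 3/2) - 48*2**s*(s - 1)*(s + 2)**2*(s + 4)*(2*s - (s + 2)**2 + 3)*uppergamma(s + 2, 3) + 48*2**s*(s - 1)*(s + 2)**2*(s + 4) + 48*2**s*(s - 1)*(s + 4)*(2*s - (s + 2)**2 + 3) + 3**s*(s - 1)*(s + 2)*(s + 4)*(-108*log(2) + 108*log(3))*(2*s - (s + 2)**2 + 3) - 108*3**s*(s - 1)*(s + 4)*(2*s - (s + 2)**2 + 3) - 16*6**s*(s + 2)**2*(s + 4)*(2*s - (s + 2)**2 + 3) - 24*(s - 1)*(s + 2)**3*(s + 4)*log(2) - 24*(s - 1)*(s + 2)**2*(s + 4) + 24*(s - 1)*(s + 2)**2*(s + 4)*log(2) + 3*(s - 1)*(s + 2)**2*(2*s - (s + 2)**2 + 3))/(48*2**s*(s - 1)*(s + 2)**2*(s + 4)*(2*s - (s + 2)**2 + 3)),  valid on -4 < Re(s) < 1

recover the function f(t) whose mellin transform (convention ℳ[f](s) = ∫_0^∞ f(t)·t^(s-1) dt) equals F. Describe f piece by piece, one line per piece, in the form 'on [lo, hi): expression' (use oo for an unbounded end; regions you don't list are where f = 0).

back out the shared t-power: t**2 on [0, 1/2); log(t)/t on [1/2, 1); log(t) on [1, 3/2); …
along the cuts 1/2, 1, 3/2, 3, ℳ[f](s) splits into 5 integrals
for t in [0, 1/2): the term is ∫ t**4·t^(s-1)
on [1/2, 1): add ∫ t*log(t)·t^(s-1) dt
segment [1, 3/2) carries t**2*log(t); integrate it
piece [3/2, 3): integrate t**2*exp(-t) against the kernel
segment [3, ∞) carries 1/t; integrate it

on [0, 1/2): t**4
on [1/2, 1): t*log(t)
on [1, 3/2): t**2*log(t)
on [3/2, 3): t**2*exp(-t)
on [3, oo): 1/t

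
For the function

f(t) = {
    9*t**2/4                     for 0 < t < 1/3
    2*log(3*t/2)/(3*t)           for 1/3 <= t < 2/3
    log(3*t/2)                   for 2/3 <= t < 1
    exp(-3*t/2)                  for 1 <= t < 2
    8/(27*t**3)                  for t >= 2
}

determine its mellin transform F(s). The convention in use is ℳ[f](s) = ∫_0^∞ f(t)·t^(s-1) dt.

(108*2**s*s**2*(s - 3)*(s + 2)*(s**2 - 2*s + 1)*uppergamma(s, 3/2) - 108*2**s*s**2*(s - 3)*(s + 2)*(s**2 - 2*s + 1)*uppergamma(s, 3) - 108*2**s*s**2*(s - 3)*(s + 2) + 108*2**s*(s - 3)*(s + 2)*(s**2 - 2*s + 1) - 108*3**s*s*(s - 3)*(s + 2)*(s**2 - 2*s + 1)*log(2) + 108*3**s*s*(s - 3)*(s + 2)*(s**2 - 2*s + 1)*log(3) - 108*3**s*(s - 3)*(s + 2)*(s**2 - 2*s + 1) - 4*6**s*s**2*(s + 2)*(s**2 - 2*s + 1) + 216*s**3*(s - 3)*(s + 2)*log(2) - 216*s**2*(s - 3)*(s + 2)*log(2) + 216*s**2*(s - 3)*(s + 2) + 27*s**2*(s - 3)*(s**2 - 2*s + 1))/(108*3**s*s**2*(s - 3)*(s + 2)*(s**2 - 2*s + 1))
  -2 < Re(s) < 3

remove the common scale on t first: t**2 on [0, 1/2); log(t)/t on [1/2, 1); log(t) on [1, 3/2); …
f breaks at 1/3, 2/3, 1, 2 into 5 integrals to sum
piece [0, 1/3): integrate 9*t**2/4 against the kernel
for t in [1/3, 2/3): the term is ∫ 2*log(3*t/2)/(3*t)·t^(s-1)
∫ over [2/3, 1) of log(3*t/2)·t^(s-1) joins the sum
segment 1 to 2 holds exp(-3*t/2); add its integral
the [2, ∞) slice contributes ∫ 8/(27*t**3)·t^(s-1) dt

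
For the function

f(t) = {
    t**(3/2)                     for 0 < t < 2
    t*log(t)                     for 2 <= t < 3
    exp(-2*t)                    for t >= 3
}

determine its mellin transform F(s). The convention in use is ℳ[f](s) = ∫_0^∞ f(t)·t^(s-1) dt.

treat the 3 regions marked off by 2, 3 separately and sum
∫ over [0, 2) of t**(3/2)·t^(s-1) joins the sum
on [2, 3): add ∫ t*log(t)·t^(s-1) dt
segment 3 to ∞ holds exp(-2*t); add its integral

(-12**s*s*(2*s + 3)*log(4) - 12**s*(2*s + 3)*log(4) + 12**s*(4*s + 6) + 12**s*sqrt(2)*(4*s**2 + 8*s + 4) + 3*18**s*s*(2*s + 3)*log(3) + 18**s*(-6*s - 9) + 3*18**s*(2*s + 3)*log(3) + 3**s*(2*s + 3)*(s**2 + 2*s + 1)*uppergamma(s, 6))/(6**s*(2*s + 3)*(s**2 + 2*s + 1))
  Re(s) > -3/2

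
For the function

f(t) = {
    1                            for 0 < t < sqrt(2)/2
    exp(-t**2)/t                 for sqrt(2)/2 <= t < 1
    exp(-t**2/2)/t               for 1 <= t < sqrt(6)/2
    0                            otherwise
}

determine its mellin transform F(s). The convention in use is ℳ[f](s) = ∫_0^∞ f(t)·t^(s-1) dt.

reversing the shared t-power: t on [0, sqrt(2)/2); exp(-t**2) on [sqrt(2)/2, 1); exp(-t**2/2) on [1, sqrt(6)/2)
strip the power substitution: sqrt(t) on [0, 1/2); exp(-t) on [1/2, 1); exp(-t/2) on [1, 3/2)
summing 3 kernel integrals split by sqrt(2)/2, 1 yields ℳ[f](s)
on [0, sqrt(2)/2) integrate f = 1 against the kernel
segment [sqrt(2)/2, 1) carries exp(-t**2)/t; integrate it
piece [1, sqrt(6)/2): integrate exp(-t**2/2)/t against the kernel

sqrt(2)*2**(s/2)*uppergamma(s/2 - 1/2, 1/2)/4 - sqrt(2)*2**(s/2)*uppergamma(s/2 - 1/2, 3/4)/4 + uppergamma(s/2 - 1/2, 1/2)/2 - uppergamma(s/2 - 1/2, 1)/2 + 1/(2**(s/2)*s)
  Re(s) > 0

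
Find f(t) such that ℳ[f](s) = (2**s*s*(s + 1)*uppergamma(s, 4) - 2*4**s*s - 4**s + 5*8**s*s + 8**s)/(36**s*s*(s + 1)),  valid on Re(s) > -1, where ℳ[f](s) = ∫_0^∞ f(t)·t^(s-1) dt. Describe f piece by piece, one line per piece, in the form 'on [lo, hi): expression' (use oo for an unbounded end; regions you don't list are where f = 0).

back out the common scale on t: 3*t on [0, 1/3); 6*t + 1 on [1/3, 2/3); exp(-6*t) on [2/3, ∞)
back out the common scale on t: t on [0, 1); 2*t + 1 on [1, 2); exp(-2*t) on [2, ∞)
split f at 1/9, 2/9: ℳ[f](s) collects 3 kernel integrals
segment [0, 1/9) carries 9*t; integrate it
segment 1/9 to 2/9 holds (18*t + 1); add its integral
∫ over [2/9, ∞) of exp(-18*t)·t^(s-1) joins the sum

on [0, 1/9): 9*t
on [1/9, 2/9): 18*t + 1
on [2/9, oo): exp(-18*t)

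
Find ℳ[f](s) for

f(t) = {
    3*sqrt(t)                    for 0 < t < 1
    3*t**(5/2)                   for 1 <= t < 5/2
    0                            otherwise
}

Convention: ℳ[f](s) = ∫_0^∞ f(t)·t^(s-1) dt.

6*((5/2)**(s + 5/2)*(2*s + 1) + 4)/((2*s + 1)*(2*s + 5))
  Re(s) > -1/2

slice at 1, transform all 2 pieces, and sum them
piece [0, 1): integrate 3*sqrt(t) against the kernel
piece [1, 5/2): integrate 3*t**(5/2) against the kernel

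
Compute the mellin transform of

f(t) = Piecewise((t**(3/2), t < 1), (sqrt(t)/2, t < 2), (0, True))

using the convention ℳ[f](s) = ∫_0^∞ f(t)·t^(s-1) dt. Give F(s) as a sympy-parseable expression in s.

reversing the shared t-power: t on [0, 1); 1/2 on [1, 2)
slice at 1, transform all 2 pieces, and sum them
on [0, 1): add ∫ t**(3/2)·t^(s-1) dt
piece [1, 2): integrate sqrt(t)/2 against the kernel

(2**(s + 1/2)*(2*s + 3) + 2*s - 1)/((2*s + 1)*(2*s + 3))
  Re(s) > -3/2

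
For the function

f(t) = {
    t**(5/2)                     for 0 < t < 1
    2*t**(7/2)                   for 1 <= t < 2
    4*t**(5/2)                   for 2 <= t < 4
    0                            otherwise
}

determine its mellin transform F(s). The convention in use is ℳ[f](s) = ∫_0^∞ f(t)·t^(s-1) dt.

treat the 3 regions marked off by 1, 2 separately and sum
segment [0, 1) carries t**(5/2); integrate it
over [1, 2), the kernel integral of 2*t**(7/2) enters the sum
segment 2 to 4 holds 4*t**(5/2); add its integral

2*(256*2**(2*s)*s + 896*2**(2*s) - 32*sqrt(2)*2**s - 2*s - 3)/(4*s**2 + 24*s + 35)
  Re(s) > -5/2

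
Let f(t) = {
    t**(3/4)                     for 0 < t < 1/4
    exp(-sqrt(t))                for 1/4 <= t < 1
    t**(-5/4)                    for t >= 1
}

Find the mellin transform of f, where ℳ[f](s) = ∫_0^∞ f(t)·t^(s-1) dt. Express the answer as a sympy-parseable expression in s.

strip the power substitution: t**(3/2) on [0, 1/2); exp(-t) on [1/2, 1); t**(-5/2) on [1, ∞)
integrate the 3 segments split at 1/4, 1, then add the results
∫ t**(3/4)·t^(s-1) over [0, 1/4)
on [1/4, 1): add ∫ exp(-sqrt(t))·t^(s-1) dt
on [1, ∞): add ∫ t**(-5/4)·t^(s-1) dt

(2*2**(2*s)*(4*s - 5)*(4*s + 3)*uppergamma(2*s, 1/2) - 2*2**(2*s)*(4*s - 5)*(4*s + 3)*uppergamma(2*s, 1) - 4*2**(2*s)*(4*s + 3) + sqrt(2)*(4*s - 5))/(4**s*(4*s - 5)*(4*s + 3))
  -3/4 < Re(s) < 5/4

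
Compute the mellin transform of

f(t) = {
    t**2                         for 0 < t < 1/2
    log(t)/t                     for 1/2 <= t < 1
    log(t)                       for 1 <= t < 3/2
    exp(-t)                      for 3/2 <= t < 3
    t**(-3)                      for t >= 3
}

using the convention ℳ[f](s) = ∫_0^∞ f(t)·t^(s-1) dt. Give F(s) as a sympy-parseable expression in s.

(108*2**s*s**2*(s - 3)*(s + 2)*(s**2 - 2*s + 1)*uppergamma(s, 3/2) - 108*2**s*s**2*(s - 3)*(s + 2)*(s**2 - 2*s + 1)*uppergamma(s, 3) - 108*2**s*s**2*(s - 3)*(s + 2) + 108*2**s*(s - 3)*(s + 2)*(s**2 - 2*s + 1) - 108*3**s*s*(s - 3)*(s + 2)*(s**2 - 2*s + 1)*log(2) + 108*3**s*s*(s - 3)*(s + 2)*(s**2 - 2*s + 1)*log(3) - 108*3**s*(s - 3)*(s + 2)*(s**2 - 2*s + 1) - 4*6**s*s**2*(s + 2)*(s**2 - 2*s + 1) + 216*s**3*(s - 3)*(s + 2)*log(2) - 216*s**2*(s - 3)*(s + 2)*log(2) + 216*s**2*(s - 3)*(s + 2) + 27*s**2*(s - 3)*(s**2 - 2*s + 1))/(108*2**s*s**2*(s - 3)*(s + 2)*(s**2 - 2*s + 1))
  -2 < Re(s) < 3

split f at 1/2, 1, 3/2, 3: ℳ[f](s) collects 5 kernel integrals
between 0 and 1/2 the integrand is t**2·t^(s-1)
over [1/2, 1), the kernel integral of log(t)/t enters the sum
segment [1, 3/2) carries log(t); integrate it
segment [3/2, 3) carries exp(-t); integrate it
on [3, ∞) integrate f = t**(-3) against the kernel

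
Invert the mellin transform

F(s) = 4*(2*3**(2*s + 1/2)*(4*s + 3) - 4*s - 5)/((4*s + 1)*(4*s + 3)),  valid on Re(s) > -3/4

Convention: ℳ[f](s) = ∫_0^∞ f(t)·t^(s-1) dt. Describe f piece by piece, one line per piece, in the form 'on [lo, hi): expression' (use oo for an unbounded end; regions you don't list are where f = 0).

undo the power substitution: t**(3/2) on [0, 1); 2*sqrt(t) on [1, 3)
slice at 1, transform all 2 pieces, and sum them
segment [0, 1) carries t**(3/4); integrate it
between 1 and 9 the integrand is 2*t**(1/4)·t^(s-1)

on [0, 1): t**(3/4)
on [1, 9): 2*t**(1/4)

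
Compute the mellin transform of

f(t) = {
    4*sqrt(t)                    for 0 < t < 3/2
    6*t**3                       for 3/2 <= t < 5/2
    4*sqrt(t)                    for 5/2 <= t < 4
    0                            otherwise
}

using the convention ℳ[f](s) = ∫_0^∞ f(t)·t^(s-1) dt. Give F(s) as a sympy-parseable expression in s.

2*(4*(3/2)**(s + 1/2)*(s + 3) - 3*(3/2)**(s + 3)*(2*s + 1) + 4*4**(s + 1/2)*(s + 3) - 4*(5/2)**(s + 1/2)*(s + 3) + 3*(5/2)**(s + 3)*(2*s + 1))/((s + 3)*(2*s + 1))
  Re(s) > -1/2

cuts at 3/2, 5/2: linearity sums the 3 kernel integrals
∫ over [0, 3/2) of 4*sqrt(t)·t^(s-1) joins the sum
∫ 6*t**3·t^(s-1) over [3/2, 5/2)
[5/2, 4) adds the kernel integral of 4*sqrt(t)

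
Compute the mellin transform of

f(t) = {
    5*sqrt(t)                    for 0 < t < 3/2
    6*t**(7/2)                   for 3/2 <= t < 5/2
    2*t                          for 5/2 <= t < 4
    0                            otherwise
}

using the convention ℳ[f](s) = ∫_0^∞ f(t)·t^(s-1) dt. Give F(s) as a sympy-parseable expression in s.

2*(5*(3/2)**(s + 1/2)*(s + 1)*(2*s + 7) - 6*(3/2)**(s + 7/2)*(s + 1)*(2*s + 1) + 4**(s + 1)*(2*s + 1)*(2*s + 7) - (5/2)**(s + 1)*(2*s + 1)*(2*s + 7) + 6*(5/2)**(s + 7/2)*(s + 1)*(2*s + 1))/((s + 1)*(2*s + 1)*(2*s + 7))
  Re(s) > -1/2

treat the 3 regions marked off by 3/2, 5/2 separately and sum
piece [0, 3/2): integrate 5*sqrt(t) against the kernel
for t in [3/2, 5/2): the term is ∫ 6*t**(7/2)·t^(s-1)
on [5/2, 4) integrate f = 2*t against the kernel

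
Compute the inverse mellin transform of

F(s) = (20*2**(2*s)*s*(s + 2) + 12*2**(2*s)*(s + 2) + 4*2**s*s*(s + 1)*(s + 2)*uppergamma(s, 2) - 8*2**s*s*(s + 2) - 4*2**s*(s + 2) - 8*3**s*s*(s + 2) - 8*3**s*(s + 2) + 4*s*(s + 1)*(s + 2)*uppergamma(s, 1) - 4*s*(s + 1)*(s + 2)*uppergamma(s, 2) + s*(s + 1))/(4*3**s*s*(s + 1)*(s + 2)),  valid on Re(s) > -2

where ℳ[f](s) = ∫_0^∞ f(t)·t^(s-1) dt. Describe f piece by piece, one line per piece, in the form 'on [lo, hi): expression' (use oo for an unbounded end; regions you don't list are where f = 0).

reversing the common scale on t: t**2 on [0, 1/2); exp(-2*t) on [1/2, 1); t + 1 on [1, 3/2); …
treat the 5 regions marked off by 1/3, 2/3, 1, 4/3 separately and sum
the [0, 1/3) slice contributes ∫ 9*t**2/4·t^(s-1) dt
piece [1/3, 2/3): integrate exp(-3*t) against the kernel
on [2/3, 1): add ∫ (3*t/2 + 1)·t^(s-1) dt
[1, 4/3) adds the kernel integral of (3*t/2 + 3)
piece [4/3, ∞): integrate exp(-3*t/2) against the kernel

on [0, 1/3): 9*t**2/4
on [1/3, 2/3): exp(-3*t)
on [2/3, 1): 3*t/2 + 1
on [1, 4/3): 3*t/2 + 3
on [4/3, oo): exp(-3*t/2)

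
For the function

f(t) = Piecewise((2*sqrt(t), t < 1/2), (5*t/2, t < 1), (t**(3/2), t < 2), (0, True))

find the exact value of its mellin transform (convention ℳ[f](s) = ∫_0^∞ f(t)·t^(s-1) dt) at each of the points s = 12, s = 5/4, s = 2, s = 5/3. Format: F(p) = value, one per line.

slice at 1/2, 1, transform all 3 pieces, and sum them
between 0 and 1/2 the integrand is 2*sqrt(t)·t^(s-1)
for t in [1/2, 1): the term is ∫ 5*t/2·t^(s-1)
piece [1, 2): integrate t**(3/2) against the kernel

F(12) = 679801/5750784 + 838860827*sqrt(2)/1382400
F(5/4) = 2*2**(1/4)/7 + 74/99 + 521*2**(3/4)/396
F(2) = 149/336 + 167*sqrt(2)/70
F(5/3) = -15*2**(1/3)/128 + 3*2**(5/6)/26 + 189/304 + 48*2**(1/6)/19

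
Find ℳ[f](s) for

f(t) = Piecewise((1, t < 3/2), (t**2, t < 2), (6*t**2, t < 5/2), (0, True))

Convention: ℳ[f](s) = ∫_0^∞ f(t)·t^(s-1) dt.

(4*3**s*(s + 2) + s*(-80*2**(2*s) - 9*3**s + 150*5**s))/(4*2**s*s*(s + 2))
  Re(s) > 0

decompose at 3/2, 2; ℳ[f](s) sums the 3 pieces' integrals
[0, 3/2) adds the kernel integral of 1
for t in [3/2, 2): the term is ∫ t**2·t^(s-1)
piece [2, 5/2): integrate 6*t**2 against the kernel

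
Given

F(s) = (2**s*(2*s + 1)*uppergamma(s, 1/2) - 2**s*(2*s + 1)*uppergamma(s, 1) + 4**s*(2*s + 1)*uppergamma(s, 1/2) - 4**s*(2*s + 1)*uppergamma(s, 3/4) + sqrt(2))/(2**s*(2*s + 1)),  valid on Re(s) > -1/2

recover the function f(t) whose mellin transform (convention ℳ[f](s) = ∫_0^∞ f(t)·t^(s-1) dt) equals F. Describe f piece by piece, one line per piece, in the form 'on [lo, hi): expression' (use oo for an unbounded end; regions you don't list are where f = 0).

on [0, 1/2): sqrt(t)
on [1/2, 1): exp(-t)
on [1, 3/2): exp(-t/2)

cuts at 1/2, 1: linearity sums the 3 kernel integrals
for t in [0, 1/2): the term is ∫ sqrt(t)·t^(s-1)
∫ exp(-t)·t^(s-1) over [1/2, 1)
between 1 and 3/2 the integrand is exp(-t/2)·t^(s-1)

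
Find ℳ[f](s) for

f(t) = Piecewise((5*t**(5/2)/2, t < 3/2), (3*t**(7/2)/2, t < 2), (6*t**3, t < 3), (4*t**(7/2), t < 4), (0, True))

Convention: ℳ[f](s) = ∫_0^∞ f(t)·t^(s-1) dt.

(-6*2**(s + 3)*(2*s + 5)*(2*s + 7) + 3*2**(s + 7/2)*(s + 3)*(2*s + 5) + 6*3**(s + 3)*(2*s + 5)*(2*s + 7) - 8*3**(s + 7/2)*(s + 3)*(2*s + 5) + 5*(3/2)**(s + 5/2)*(s + 3)*(2*s + 7) - 3*(3/2)**(s + 7/2)*(s + 3)*(2*s + 5) + 8*4**(s + 7/2)*(s + 3)*(2*s + 5))/((s + 3)*(2*s + 5)*(2*s + 7))
  Re(s) > -5/2

summing 4 kernel integrals split by 3/2, 2, 3 yields ℳ[f](s)
on [0, 3/2): add ∫ 5*t**(5/2)/2·t^(s-1) dt
for t in [3/2, 2): the term is ∫ 3*t**(7/2)/2·t^(s-1)
on [2, 3): add ∫ 6*t**3·t^(s-1) dt
∫ 4*t**(7/2)·t^(s-1) over [3, 4)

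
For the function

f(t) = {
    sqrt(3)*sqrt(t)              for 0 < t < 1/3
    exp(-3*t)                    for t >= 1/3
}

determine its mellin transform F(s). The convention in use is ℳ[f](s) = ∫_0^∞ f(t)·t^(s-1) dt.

reversing the common scale on t: sqrt(t) on [0, 1); exp(-t) on [1, ∞)
linearity at 1/3 turns ℳ[f](s) into 2 summed integrals
[0, 1/3) adds the kernel integral of sqrt(3)*sqrt(t)
on [1/3, ∞): add ∫ exp(-3*t)·t^(s-1) dt

((2*s + 1)*uppergamma(s, 1) + 2)/(3**s*(2*s + 1))
  Re(s) > -1/2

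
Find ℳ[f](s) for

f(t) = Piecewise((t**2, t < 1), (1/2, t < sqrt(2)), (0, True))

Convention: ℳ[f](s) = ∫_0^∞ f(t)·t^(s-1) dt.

reversing the power substitution: t on [0, 1); 1/2 on [1, 2)
decompose at 1; ℳ[f](s) sums the 2 pieces' integrals
the [0, 1) slice contributes ∫ t**2·t^(s-1) dt
∫ over [1, sqrt(2)) of 1/2·t^(s-1) joins the sum

(2**(s/2)*(s + 2) + s - 2)/(2*s*(s + 2))
  Re(s) > -2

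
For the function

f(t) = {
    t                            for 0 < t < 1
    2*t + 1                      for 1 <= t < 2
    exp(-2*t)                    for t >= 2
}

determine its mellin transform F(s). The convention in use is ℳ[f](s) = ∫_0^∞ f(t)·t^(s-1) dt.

(2**s*s*(s + 1)*uppergamma(s, 4) - 2*4**s*s - 4**s + 5*8**s*s + 8**s)/(4**s*s*(s + 1))
  Re(s) > -1

cuts at 1, 2: linearity sums the 3 kernel integrals
∫ t·t^(s-1) over [0, 1)
segment 1 to 2 holds (2*t + 1); add its integral
for t in [2, ∞): the term is ∫ exp(-2*t)·t^(s-1)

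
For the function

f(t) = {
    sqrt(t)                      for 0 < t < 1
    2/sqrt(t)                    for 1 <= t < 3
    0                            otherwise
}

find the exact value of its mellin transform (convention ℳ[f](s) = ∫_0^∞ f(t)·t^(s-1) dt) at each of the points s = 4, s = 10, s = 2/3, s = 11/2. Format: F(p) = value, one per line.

F(4) = -22/63 + 108*sqrt(3)/7
F(10) = -46/399 + 78732*sqrt(3)/19
F(2/3) = -78/7 + 12*3**(1/6)
F(11/2) = 2909/30

peel off the shared t-power: t**(3/2) on [0, 1); 2*sqrt(t) on [1, 3)
split f at 1: ℳ[f](s) collects 2 kernel integrals
over [0, 1), the kernel integral of sqrt(t) enters the sum
segment 1 to 3 holds 2/sqrt(t); add its integral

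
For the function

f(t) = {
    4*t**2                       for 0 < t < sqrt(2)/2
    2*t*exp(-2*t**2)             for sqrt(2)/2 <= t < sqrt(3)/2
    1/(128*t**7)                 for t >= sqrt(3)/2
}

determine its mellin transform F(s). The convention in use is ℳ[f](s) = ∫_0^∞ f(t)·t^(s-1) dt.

(324*2**(s/2)*(s - 7) + 81*2**(s/2 + 1/2)*(s - 7)*(s + 2)*uppergamma(s/2 + 1/2, 1) - 81*2**(s/2 + 1/2)*(s - 7)*(s + 2)*uppergamma(s/2 + 1/2, 3/2) - 2*3**(s/2 + 1/2)*(s + 2))/(162*2**s*(s - 7)*(s + 2))
  -2 < Re(s) < 7

back out the common scale on t: t**2 on [0, sqrt(2)); t*exp(-t**2/2) on [sqrt(2), sqrt(3)); t**(-7) on [sqrt(3), ∞)
undo the shared t-power: t on [0, sqrt(2)); exp(-t**2/2) on [sqrt(2), sqrt(3)); t**(-8) on [sqrt(3), ∞)
invert the power substitution to get sqrt(t) on [0, 2); exp(-t/2) on [2, 3); t**(-4) on [3, ∞)
cuts at sqrt(2)/2, sqrt(3)/2: linearity sums the 3 kernel integrals
between 0 and sqrt(2)/2 the integrand is 4*t**2·t^(s-1)
segment sqrt(2)/2 to sqrt(3)/2 holds 2*t*exp(-2*t**2); add its integral
∫ over [sqrt(3)/2, ∞) of 1/(128*t**7)·t^(s-1) joins the sum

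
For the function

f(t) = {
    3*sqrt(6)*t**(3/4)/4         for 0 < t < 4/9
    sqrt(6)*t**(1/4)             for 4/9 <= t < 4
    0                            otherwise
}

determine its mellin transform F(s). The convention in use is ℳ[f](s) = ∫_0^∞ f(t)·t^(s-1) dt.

undo the common scale on t: 2**(1/4)*3**(3/4)*t**(3/4)/2 on [0, 2/3); 2**(3/4)*3**(1/4)*t**(1/4) on [2/3, 6)
the common scale on t comes off first: t**(3/4) on [0, 1); 2*t**(1/4) on [1, 9)
undo the power substitution: t**(3/2) on [0, 1); 2*sqrt(t) on [1, 3)
treat the 2 regions marked off by 4/9 separately and sum
[0, 4/9) adds the kernel integral of 3*sqrt(6)*t**(3/4)/4
on [4/9, 4): add ∫ sqrt(6)*t**(1/4)·t^(s-1) dt

2**(2*s + 2)*(3**(2*s + 1/2)*(8*s + 6) - 4*s - 5)/(9**s*(4*s + 1)*(4*s + 3))
  Re(s) > -3/4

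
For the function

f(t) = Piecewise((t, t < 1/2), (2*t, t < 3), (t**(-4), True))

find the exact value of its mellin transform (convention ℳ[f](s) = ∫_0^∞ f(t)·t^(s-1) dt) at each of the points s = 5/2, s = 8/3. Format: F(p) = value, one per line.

F(5/2) = sqrt(2)*(-27 + 11720*sqrt(6))/1512
F(8/3) = 2**(1/3)*(-9 + 3910*6**(2/3))/528

decompose at 1/2, 3; ℳ[f](s) sums the 3 pieces' integrals
segment 0 to 1/2 holds t; add its integral
segment 1/2 to 3 holds 2*t; add its integral
piece [3, ∞): integrate t**(-4) against the kernel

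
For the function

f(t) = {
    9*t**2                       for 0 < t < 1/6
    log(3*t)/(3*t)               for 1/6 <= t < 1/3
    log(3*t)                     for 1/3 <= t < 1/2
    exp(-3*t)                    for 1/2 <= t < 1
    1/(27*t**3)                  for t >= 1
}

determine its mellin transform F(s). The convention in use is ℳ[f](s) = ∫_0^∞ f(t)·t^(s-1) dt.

back out the common scale on t: t**2 on [0, 1/2); log(t)/t on [1/2, 1); log(t) on [1, 3/2); …
summing 5 kernel integrals split by 1/6, 1/3, 1/2, 1 yields ℳ[f](s)
piece [0, 1/6): integrate 9*t**2 against the kernel
segment 1/6 to 1/3 holds log(3*t)/(3*t); add its integral
[1/3, 1/2) adds the kernel integral of log(3*t)
∫ exp(-3*t)·t^(s-1) over [1/2, 1)
piece [1, ∞): integrate 1/(27*t**3) against the kernel

(108*2**s*s**2*(s - 3)*(s + 2)*(s**2 - 2*s + 1)*uppergamma(s, 3/2) - 108*2**s*s**2*(s - 3)*(s + 2)*(s**2 - 2*s + 1)*uppergamma(s, 3) - 108*2**s*s**2*(s - 3)*(s + 2) + 108*2**s*(s - 3)*(s + 2)*(s**2 - 2*s + 1) - 108*3**s*s*(s - 3)*(s + 2)*(s**2 - 2*s + 1)*log(2) + 108*3**s*s*(s - 3)*(s + 2)*(s**2 - 2*s + 1)*log(3) - 108*3**s*(s - 3)*(s + 2)*(s**2 - 2*s + 1) - 4*6**s*s**2*(s + 2)*(s**2 - 2*s + 1) + 216*s**3*(s - 3)*(s + 2)*log(2) - 216*s**2*(s - 3)*(s + 2)*log(2) + 216*s**2*(s - 3)*(s + 2) + 27*s**2*(s - 3)*(s**2 - 2*s + 1))/(108*6**s*s**2*(s - 3)*(s + 2)*(s**2 - 2*s + 1))
  -2 < Re(s) < 3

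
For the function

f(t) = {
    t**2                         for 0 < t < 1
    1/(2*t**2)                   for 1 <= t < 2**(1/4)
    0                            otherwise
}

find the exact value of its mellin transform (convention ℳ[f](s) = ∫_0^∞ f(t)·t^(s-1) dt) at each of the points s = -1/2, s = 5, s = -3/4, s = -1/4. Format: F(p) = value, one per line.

peel off the power substitution: t on [0, 1); 1/(2*t) on [1, sqrt(2))
invert the shared t-power to get t**2 on [0, 1); 1/2 on [1, sqrt(2))
the power substitution comes off first: t on [0, 1); 1/2 on [1, 2)
cuts at 1: linearity sums the 2 kernel integrals
segment 0 to 1 holds t**2; add its integral
on [1, 2**(1/4)): add ∫ 1/(2*t**2)·t^(s-1) dt

F(-1/2) = 13/15 - 2**(3/8)/10
F(5) = -1/42 + 2**(3/4)/6
F(-3/4) = 54/55 - 2**(5/16)/11
F(-1/4) = 50/63 - 2**(7/16)/9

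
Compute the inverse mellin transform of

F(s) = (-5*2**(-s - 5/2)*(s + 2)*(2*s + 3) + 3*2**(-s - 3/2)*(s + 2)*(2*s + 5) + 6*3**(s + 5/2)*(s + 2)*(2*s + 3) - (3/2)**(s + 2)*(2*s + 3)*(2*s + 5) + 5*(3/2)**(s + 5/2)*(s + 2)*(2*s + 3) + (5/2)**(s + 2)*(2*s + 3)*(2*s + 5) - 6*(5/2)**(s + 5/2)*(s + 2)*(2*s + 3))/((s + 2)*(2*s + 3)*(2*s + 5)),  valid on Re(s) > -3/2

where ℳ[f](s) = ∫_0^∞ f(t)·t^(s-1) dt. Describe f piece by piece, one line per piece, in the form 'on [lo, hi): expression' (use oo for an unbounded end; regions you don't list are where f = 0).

on [0, 1/2): 3*t**(3/2)/2
on [1/2, 3/2): 5*t**(5/2)/2
on [3/2, 5/2): t**2
on [5/2, 3): 3*t**(5/2)

split f at 1/2, 3/2, 5/2: ℳ[f](s) collects 4 kernel integrals
∫ 3*t**(3/2)/2·t^(s-1) over [0, 1/2)
segment [1/2, 3/2) carries 5*t**(5/2)/2; integrate it
[3/2, 5/2) adds the kernel integral of t**2
on [5/2, 3) integrate f = 3*t**(5/2) against the kernel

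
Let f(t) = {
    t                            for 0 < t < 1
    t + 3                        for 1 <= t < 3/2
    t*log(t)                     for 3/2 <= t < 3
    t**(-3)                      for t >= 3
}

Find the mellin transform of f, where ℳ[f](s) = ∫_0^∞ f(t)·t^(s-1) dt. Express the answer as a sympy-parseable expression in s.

(-162*2**s*s*(s - 3)*(s**2 + 2*s + 1) - 162*2**s*(s - 3)*(s**2 + 2*s + 1) - 81*3**s*s**2*(s - 3)*(s + 1)*log(3) + 81*3**s*s**2*(s - 3)*(s + 1)*log(2) - 81*3**s*s*(s - 3)*(s + 1)*log(3) + 81*3**s*s*(s - 3)*(s + 1)*log(2) + 81*3**s*s*(s - 3)*(s + 1) + 243*3**s*s*(s - 3)*(s**2 + 2*s + 1) + 162*3**s*(s - 3)*(s**2 + 2*s + 1) + 162*6**s*s**2*(s - 3)*(s + 1)*log(3) - 162*6**s*s*(s - 3)*(s + 1) + 162*6**s*s*(s - 3)*(s + 1)*log(3) - 2*6**s*s*(s + 1)*(s**2 + 2*s + 1))/(54*2**s*s*(s - 3)*(s + 1)*(s**2 + 2*s + 1))
  -1 < Re(s) < 3

integrate the 4 segments split at 1, 3/2, 3, then add the results
piece [0, 1): integrate t against the kernel
between 1 and 3/2 the integrand is (t + 3)·t^(s-1)
segment 3/2 to 3 holds t*log(t); add its integral
on [3, ∞): add ∫ t**(-3)·t^(s-1) dt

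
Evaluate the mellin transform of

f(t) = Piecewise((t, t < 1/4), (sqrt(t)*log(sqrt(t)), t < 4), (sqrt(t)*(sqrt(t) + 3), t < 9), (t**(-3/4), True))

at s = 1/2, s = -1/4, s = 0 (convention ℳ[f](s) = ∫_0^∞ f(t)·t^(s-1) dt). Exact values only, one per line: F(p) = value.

F(1/2) = 4*sqrt(3)/3 + 17*log(2)/4 + 207/8
F(-1/4) = sqrt(2)*(-330 + sqrt(2) + 108*log(2) + 144*sqrt(6))/18
F(0) = 4*sqrt(3)/27 + 5*log(2) + 33/4

strip the power substitution: t**2 on [0, 1/2); t*log(t) on [1/2, 2); t*(t + 3) on [2, 3); …
back out the shared t-power: t on [0, 1/2); log(t) on [1/2, 2); t + 3 on [2, 3); …
split f at 1/4, 4, 9: ℳ[f](s) collects 4 kernel integrals
segment 0 to 1/4 holds t; add its integral
for t in [1/4, 4): the term is ∫ sqrt(t)*log(sqrt(t))·t^(s-1)
segment [4, 9) carries sqrt(t)*(sqrt(t) + 3); integrate it
over [9, ∞), the kernel integral of t**(-3/4) enters the sum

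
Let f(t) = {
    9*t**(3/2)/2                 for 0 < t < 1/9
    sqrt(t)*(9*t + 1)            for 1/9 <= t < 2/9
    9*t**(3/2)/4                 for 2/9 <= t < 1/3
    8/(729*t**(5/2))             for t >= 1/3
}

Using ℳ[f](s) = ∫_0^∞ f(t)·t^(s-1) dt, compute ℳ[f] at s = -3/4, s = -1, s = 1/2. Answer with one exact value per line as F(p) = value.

F(-3/4) = sqrt(3)*(-1053*2**(3/4) + 383*3**(3/4) + 3510)/1053
F(-1) = 3*sqrt(2)/2 + 599*sqrt(3)/378 + 3
F(1/2) = 275/648

back out the shared t-power: 9*t/2 on [0, 1/9); 9*t + 1 on [1/9, 2/9); 9*t/4 on [2/9, 1/3); …
invert the common scale on t to get 3*t/2 on [0, 1/3); 3*t + 1 on [1/3, 2/3); 3*t/4 on [2/3, 1); …
back out the common scale on t: t on [0, 1/2); 2*t + 1 on [1/2, 1); t/2 on [1, 3/2); …
breakpoints 1/9, 2/9, 1/3: one integral from each of the 4 segments
over [0, 1/9), the kernel integral of 9*t**(3/2)/2 enters the sum
on [1/9, 2/9): add ∫ sqrt(t)*(9*t + 1)·t^(s-1) dt
∫ over [2/9, 1/3) of 9*t**(3/2)/4·t^(s-1) joins the sum
piece [1/3, ∞): integrate 8/(729*t**(5/2)) against the kernel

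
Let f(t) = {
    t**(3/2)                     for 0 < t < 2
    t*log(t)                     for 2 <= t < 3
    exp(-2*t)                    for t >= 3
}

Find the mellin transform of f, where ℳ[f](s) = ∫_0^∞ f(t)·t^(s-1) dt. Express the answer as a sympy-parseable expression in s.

(-12**s*s*(2*s + 3)*log(4) - 12**s*(2*s + 3)*log(4) + 12**s*(4*s + 6) + 12**s*sqrt(2)*(4*s**2 + 8*s + 4) + 3*18**s*s*(2*s + 3)*log(3) + 18**s*(-6*s - 9) + 3*18**s*(2*s + 3)*log(3) + 3**s*(2*s + 3)*(s**2 + 2*s + 1)*uppergamma(s, 6))/(6**s*(2*s + 3)*(s**2 + 2*s + 1))
  Re(s) > -3/2

treat the 3 regions marked off by 2, 3 separately and sum
the [0, 2) slice contributes ∫ t**(3/2)·t^(s-1) dt
on [2, 3) integrate f = t*log(t) against the kernel
over [3, ∞), the kernel integral of exp(-2*t) enters the sum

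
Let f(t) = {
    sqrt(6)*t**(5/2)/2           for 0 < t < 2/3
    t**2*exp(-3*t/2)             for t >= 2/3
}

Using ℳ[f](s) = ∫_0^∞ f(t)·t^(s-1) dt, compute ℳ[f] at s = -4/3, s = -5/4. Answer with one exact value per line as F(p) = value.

F(-4/3) = 12**(1/3)*(7*uppergamma(2/3, 1) + 6)/21
F(-5/4) = 24**(1/4)*(5*uppergamma(3/4, 1) + 4)/15

back out the shared t-power: sqrt(6)*sqrt(t)/2 on [0, 2/3); exp(-3*t/2) on [2/3, ∞)
peel off the common scale on t: sqrt(t) on [0, 1); exp(-t) on [1, ∞)
split f at 2/3: ℳ[f](s) collects 2 kernel integrals
on [0, 2/3) integrate f = sqrt(6)*t**(5/2)/2 against the kernel
segment [2/3, ∞) carries t**2*exp(-3*t/2); integrate it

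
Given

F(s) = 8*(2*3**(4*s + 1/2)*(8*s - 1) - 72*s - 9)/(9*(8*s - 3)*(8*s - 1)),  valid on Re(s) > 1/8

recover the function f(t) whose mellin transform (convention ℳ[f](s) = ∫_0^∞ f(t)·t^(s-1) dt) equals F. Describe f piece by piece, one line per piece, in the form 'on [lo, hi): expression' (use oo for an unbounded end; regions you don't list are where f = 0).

on [0, 1): t**(-1/8)
on [1, 81): 2/t**(3/8)

strip the power substitution: t**(-1/4) on [0, 1); 2/t**(3/4) on [1, 9)
back out the shared t-power: t**(3/4) on [0, 1); 2*t**(1/4) on [1, 9)
remove the power substitution first: t**(3/2) on [0, 1); 2*sqrt(t) on [1, 3)
decompose at 1; ℳ[f](s) sums the 2 pieces' integrals
on [0, 1) integrate f = t**(-1/8) against the kernel
for t in [1, 81): the term is ∫ 2/t**(3/8)·t^(s-1)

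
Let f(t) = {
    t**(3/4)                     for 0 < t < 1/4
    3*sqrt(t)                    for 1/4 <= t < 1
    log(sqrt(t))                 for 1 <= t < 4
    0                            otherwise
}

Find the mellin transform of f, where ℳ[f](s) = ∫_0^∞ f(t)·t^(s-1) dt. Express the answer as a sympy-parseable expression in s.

2**(-2*s - 1)*(16**s*s*(2*s + 1)*(4*s + 3)*log(4) - 16**s*(2*s + 1)*(4*s + 3) + 2**(2*s + 2)*s**2*(12*s + 9) + 4**s*(2*s + 1)*(4*s + 3) + s**2*(-24*s - 18) + sqrt(2)*s**2*(4*s + 2))/(s**2*(2*s + 1)*(4*s + 3))
  Re(s) > -3/4

remove the power substitution first: t**(3/2) on [0, 1/2); 3*t on [1/2, 1); log(t) on [1, 2)
cuts at 1/4, 1: linearity sums the 3 kernel integrals
segment [0, 1/4) carries t**(3/4); integrate it
for t in [1/4, 1): the term is ∫ 3*sqrt(t)·t^(s-1)
piece [1, 4): integrate log(sqrt(t)) against the kernel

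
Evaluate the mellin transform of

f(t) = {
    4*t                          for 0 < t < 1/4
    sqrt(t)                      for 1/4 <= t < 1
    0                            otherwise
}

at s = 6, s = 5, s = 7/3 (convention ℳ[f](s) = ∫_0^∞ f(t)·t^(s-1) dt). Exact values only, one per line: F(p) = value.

strip the power substitution: 4*t**2 on [0, 1/2); t on [1/2, 1)
reversing the common scale on t: t**2 on [0, 1); t/2 on [1, 2)
back out the shared t-power: t on [0, 1); 1/2 on [1, 2)
slice at 1/4, transform all 2 pieces, and sum them
piece [0, 1/4): integrate 4*t against the kernel
[1/4, 1) adds the kernel integral of sqrt(t)

F(6) = 28675/186368
F(5) = 12293/67584
F(7/3) = 21*2**(1/3)/5440 + 6/17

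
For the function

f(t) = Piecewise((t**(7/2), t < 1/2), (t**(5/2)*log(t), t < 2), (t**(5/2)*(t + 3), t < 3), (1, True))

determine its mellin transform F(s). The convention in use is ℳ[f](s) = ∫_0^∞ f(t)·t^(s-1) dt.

invert the shared t-power to get t**(3/2) on [0, 1/2); sqrt(t)*log(t) on [1/2, 2); sqrt(t)*(t + 3) on [2, 3); …
strip the shared t-power: t on [0, 1/2); log(t) on [1/2, 2); t + 3 on [2, 3); …
the 4 pieces separated at 1/2, 2, 3 each add one integral
on [0, 1/2) integrate f = t**(7/2) against the kernel
[1/2, 2) adds the kernel integral of t**(5/2)*log(t)
on [2, 3) integrate f = t**(5/2)*(t + 3) against the kernel
the [3, ∞) slice contributes ∫ 1·t^(s-1) dt

2**(-s - 5/2)*(-540*2**(2*s + 5)*s*(s + 5/2)**2 + 108*2**(2*s + 5)*s*(s + 5/2)*(s + 7/2)*log(2) - 324*2**(2*s + 5)*s*(s + 5/2) - 108*2**(2*s + 5)*s*(s + 7/2) + 648*6**(s + 5/2)*s*(s + 5/2)**2 + 324*6**(s + 5/2)*s*(s + 5/2) - 4*sqrt(3)*6**(s + 5/2)*(s + 5/2)**2*(s + 7/2) + 54*s*(s + 5/2)**2 + 108*s*(s + 5/2)*(s + 7/2)*log(2) + 2*s*(54*s + 189))/(108*s*(s + 5/2)**2*(s + 7/2))
  -7/2 < Re(s) < 0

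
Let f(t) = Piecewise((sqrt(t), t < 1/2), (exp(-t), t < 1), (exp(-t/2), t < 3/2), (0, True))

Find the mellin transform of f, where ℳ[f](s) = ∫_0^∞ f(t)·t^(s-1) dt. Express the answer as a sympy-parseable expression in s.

(2**s*(2*s + 1)*uppergamma(s, 1/2) - 2**s*(2*s + 1)*uppergamma(s, 1) + 4**s*(2*s + 1)*uppergamma(s, 1/2) - 4**s*(2*s + 1)*uppergamma(s, 3/4) + sqrt(2))/(2**s*(2*s + 1))
  Re(s) > -1/2

treat the 3 regions marked off by 1/2, 1 separately and sum
[0, 1/2) adds the kernel integral of sqrt(t)
∫ over [1/2, 1) of exp(-t)·t^(s-1) joins the sum
piece [1, 3/2): integrate exp(-t/2) against the kernel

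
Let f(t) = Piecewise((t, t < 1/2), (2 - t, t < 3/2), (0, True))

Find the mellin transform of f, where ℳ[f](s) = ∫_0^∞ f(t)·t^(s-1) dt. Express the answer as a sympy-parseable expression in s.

(3**s*s + 4*3**s - 2*s - 4)/(2*2**s*s*(s + 1))
  Re(s) > -1

the 2 pieces separated at 1/2 each add one integral
between 0 and 1/2 the integrand is t·t^(s-1)
over [1/2, 3/2), the kernel integral of (2 - t) enters the sum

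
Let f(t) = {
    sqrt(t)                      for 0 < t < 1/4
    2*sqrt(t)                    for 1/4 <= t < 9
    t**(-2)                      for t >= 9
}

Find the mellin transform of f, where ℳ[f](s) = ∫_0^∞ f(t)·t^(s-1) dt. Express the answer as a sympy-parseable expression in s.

(-36**s*(2*s + 1) + 972*6**(2*s)*(s - 2) - 81*s + 162)/(81*4**s*(s - 2)*(2*s + 1))
  -1/2 < Re(s) < 2

undo the power substitution: t on [0, 1/2); 2*t on [1/2, 3); t**(-4) on [3, ∞)
integrate the 3 segments split at 1/4, 9, then add the results
piece [0, 1/4): integrate sqrt(t) against the kernel
piece [1/4, 9): integrate 2*sqrt(t) against the kernel
the [9, ∞) slice contributes ∫ t**(-2)·t^(s-1) dt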